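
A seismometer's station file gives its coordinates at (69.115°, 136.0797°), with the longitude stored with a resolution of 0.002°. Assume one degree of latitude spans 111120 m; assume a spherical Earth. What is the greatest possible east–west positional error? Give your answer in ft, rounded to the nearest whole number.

130 ft

With a 0.002° grid the true value lies within half a step, ±0.002°/2 = ±0.001°, of the stored one.
Parallels shrink by cos φ, so at 69.115° a degree of longitude is 111120 × 0.3565 ≈ 39613.5 m.
Maximum E–W displacement: 0.001 × 39613.5 = 39.6135 m.
In feet: 39.6135 m ÷ 0.3048 ≈ 129.97 ft.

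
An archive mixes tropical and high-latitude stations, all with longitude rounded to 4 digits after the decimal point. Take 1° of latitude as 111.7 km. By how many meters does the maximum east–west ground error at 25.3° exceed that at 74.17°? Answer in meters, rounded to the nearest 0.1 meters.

Rounding to 4 decimal places leaves the longitude within ±5e-05° of the true value.
At 25.3°: 5e-05° × 111700 × cos 25.3° = 5e-05 × 111700 × 0.9041 ≈ 5.0493 m.
Error at 74.17° = 5e-05° × 111700 × cos 74.17° ≈ 5.585 × 0.2728 = 1.5235 m.
Difference: 5.0493 − 1.5235 = 3.5258 m.

3.5 meters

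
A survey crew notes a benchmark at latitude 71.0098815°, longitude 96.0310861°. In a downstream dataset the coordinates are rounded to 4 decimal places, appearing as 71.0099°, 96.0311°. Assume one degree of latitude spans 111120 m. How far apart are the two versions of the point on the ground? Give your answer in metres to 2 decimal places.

2.12 metres

Δlat = 71.0098815 − 71.0099 = -0.0000185°; Δlon = 96.0310861 − 96.0311 = -0.0000139°.
North–south shift: -0.0000185 × 111120 = -2.05572 m.
E–W at 71.0099°: -0.0000139° × 111120 × cos 71.0099° = -0.0000139 × 111120 × 0.3254 ≈ -0.50261 m.
Distance: √(2.05572² + 0.50261²) ≈ 2.11627 m.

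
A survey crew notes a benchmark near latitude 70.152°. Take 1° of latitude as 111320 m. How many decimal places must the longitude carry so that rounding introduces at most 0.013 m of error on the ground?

At 70.152° one degree of longitude covers 111320 × cos 70.152° ≈ 111320 × 0.3395 ≈ 37796 m.
With N decimal places the half-ulp bound is 0.5·10⁻ᴺ°, or 0.5·10⁻ᴺ × 37796 m on the ground.
Setting 18898 × 10⁻ᴺ ≤ 0.013 gives 10ᴺ ≥ 1.454e+06, i.e. N ≥ 6.16.
N = 6 would give 0.0189 m (too coarse); N = 7 gives 0.00189 m ≤ 0.013 m.

7 decimal places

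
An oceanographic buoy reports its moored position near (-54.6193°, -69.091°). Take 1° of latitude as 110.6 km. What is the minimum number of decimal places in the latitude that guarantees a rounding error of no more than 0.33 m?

6 decimal places

One degree of latitude covers 110600 m.
N decimal places → at most half a unit in the last place, 0.5 × 10⁻ᴺ° = 110600/2 × 10⁻ᴺ m.
Setting 55300 × 10⁻ᴺ ≤ 0.33 gives 10ᴺ ≥ 1.676e+05, i.e. N ≥ 5.22.
N = 5 would give 0.553 m (too coarse); N = 6 gives 0.0553 m ≤ 0.33 m.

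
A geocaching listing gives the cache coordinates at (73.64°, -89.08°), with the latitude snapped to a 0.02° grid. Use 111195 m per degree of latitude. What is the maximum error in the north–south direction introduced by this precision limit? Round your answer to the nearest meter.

1112 meters

With a 0.02° grid the true value lies within half a step, ±0.02°/2 = ±0.01°, of the stored one.
North–south distance: 0.01° × 111195 m/° = 1111.95 m.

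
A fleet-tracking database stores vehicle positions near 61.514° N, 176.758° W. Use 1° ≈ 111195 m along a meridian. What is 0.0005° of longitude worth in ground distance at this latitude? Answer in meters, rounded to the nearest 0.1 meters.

0.0005° of longitude at 61.514° is 0.0005 × 111195 × cos 61.514° ≈ 0.0005 × 53033.8 = 26.5169 m.

26.5 meters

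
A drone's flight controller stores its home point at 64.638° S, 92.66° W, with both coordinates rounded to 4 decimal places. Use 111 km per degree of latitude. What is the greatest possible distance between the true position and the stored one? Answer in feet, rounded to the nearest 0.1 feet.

19.8 feet

Rounding to 4 decimal places leaves each coordinate within ±5e-05° of the true value.
Latitude error → 5e-05 × 111000 = 5.55 m along the meridian.
East–west component at 64.638°: 5e-05° × 111000 × cos 64.638° ≈ 5e-05 × 47545.3 ≈ 2.37726 m.
Combining orthogonally: (5.55² + 2.37726²)^½ ≈ 6.03771 m.
Converting: 6.03771 m × 3.2808 ft/m ≈ 19.809 ft.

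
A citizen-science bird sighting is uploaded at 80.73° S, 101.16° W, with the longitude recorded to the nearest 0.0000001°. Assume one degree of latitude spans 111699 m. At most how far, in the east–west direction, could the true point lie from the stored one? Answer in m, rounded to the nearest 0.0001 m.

Rounding to 7 decimal places leaves the longitude within ±5e-08° of the true value.
At latitude 80.73° a degree of longitude spans 111699 m × cos 80.73° = 111699 × 0.1611 ≈ 17993.3 m.
So at most 5e-08° × 17993.3 ≈ 0.000899663 m east–west.

0.0009 m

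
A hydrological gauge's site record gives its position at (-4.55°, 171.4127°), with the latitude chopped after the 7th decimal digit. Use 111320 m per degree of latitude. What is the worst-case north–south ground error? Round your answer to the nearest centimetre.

1 centimetres

Truncating at 7 decimal places can drop up to a full unit in the last place, so the latitude may be off by as much as 1e-07°.
Along the meridian that is 1e-07° × 111320 m/° = 0.011132 m.
That is 0.011132 m = 1.1132 cm.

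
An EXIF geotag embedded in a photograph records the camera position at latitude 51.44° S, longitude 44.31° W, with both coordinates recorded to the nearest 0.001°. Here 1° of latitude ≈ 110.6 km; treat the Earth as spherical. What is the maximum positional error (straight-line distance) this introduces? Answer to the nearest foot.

Rounding to 3 decimal places leaves each coordinate within ±0.0005° of the true value.
Latitude error → 0.0005 × 110600 = 55.3 m along the meridian.
Longitude error → 0.0005 × 110600 × cos 51.44° = 0.0005 × 110600 × 0.6233 ≈ 34.4704 m.
The two errors are perpendicular, so the maximum displacement is √(55.3² + 34.4704²) ≈ 65.1636 m.
In feet: 65.1636 m ÷ 0.3048 ≈ 213.79 ft.

214 feet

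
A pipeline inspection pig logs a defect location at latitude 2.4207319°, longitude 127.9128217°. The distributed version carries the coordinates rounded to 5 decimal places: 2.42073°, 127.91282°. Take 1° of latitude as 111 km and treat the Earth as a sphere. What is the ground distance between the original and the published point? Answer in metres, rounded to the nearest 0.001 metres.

The latitude changed by +0.0000019° and the longitude by +0.0000017°.
N–S: 0.0000019° × 111000 m/° = 0.2109 m.
East–west at this latitude: 0.0000017° × 111000 × cos 2.42073° ≈ 0.0000017 × 110901 = 0.188532 m.
Distance: √(0.2109² + 0.188532²) ≈ 0.282883 m.

0.283 metres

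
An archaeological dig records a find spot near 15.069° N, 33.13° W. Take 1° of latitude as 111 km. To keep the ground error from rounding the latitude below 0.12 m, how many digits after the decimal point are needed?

One degree of latitude covers 111000 m.
Rounding to N decimal places gives at most 0.5 × 10⁻ᴺ degrees of error, i.e. 0.5 × 10⁻ᴺ × 111000 m.
Setting 55500 × 10⁻ᴺ ≤ 0.12 gives 10ᴺ ≥ 4.625e+05, i.e. N ≥ 5.67.
At 5 places the error can reach 0.555 m, but 6 places keeps it to 0.0555 m.

6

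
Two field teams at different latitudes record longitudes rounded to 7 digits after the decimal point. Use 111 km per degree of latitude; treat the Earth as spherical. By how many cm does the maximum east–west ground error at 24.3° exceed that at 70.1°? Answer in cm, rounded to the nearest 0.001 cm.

Rounding to 7 decimal places leaves the longitude within ±5e-08° of the true value.
At 24.3°: 5e-08° × 111000 × cos 24.3° = 5e-08 × 111000 × 0.9114 ≈ 0.0050583 m.
At 70.1°: 5e-08° × 111000 × cos 70.1° = 5e-08 × 111000 × 0.3404 ≈ 0.0018891 m.
So the lower-latitude error exceeds the higher by 0.0050583 − 0.0018891 = 0.0031692 m.
That is 0.00316918 m = 0.31692 cm.

0.317 cm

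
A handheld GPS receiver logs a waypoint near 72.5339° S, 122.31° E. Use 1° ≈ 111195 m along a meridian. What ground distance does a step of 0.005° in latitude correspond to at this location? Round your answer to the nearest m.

556 m

Along a meridian 0.005° is 0.005 × 111195 = 555.975 m.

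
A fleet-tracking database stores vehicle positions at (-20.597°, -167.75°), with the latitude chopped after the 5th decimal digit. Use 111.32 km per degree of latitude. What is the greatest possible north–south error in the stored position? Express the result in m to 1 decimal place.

1.1 m

Truncating at 5 decimal places can drop up to a full unit in the last place, so the latitude may be off by as much as 1e-05°.
So the N–S error is at most 1e-05 × 111320 = 1.1132 m.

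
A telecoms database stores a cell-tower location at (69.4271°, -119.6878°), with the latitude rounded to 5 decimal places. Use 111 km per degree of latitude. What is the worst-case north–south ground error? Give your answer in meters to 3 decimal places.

0.555 meters

Rounding to 5 decimal places leaves the latitude within ±5e-06° of the true value.
So the N–S error is at most 5e-06 × 111000 = 0.555 m.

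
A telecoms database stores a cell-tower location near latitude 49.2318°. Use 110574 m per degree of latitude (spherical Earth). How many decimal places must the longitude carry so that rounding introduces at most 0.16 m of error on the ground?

6

At 49.2318° one degree of longitude covers 110574 × cos 49.2318° ≈ 110574 × 0.6530 ≈ 72204.9 m.
N decimal places → at most half a unit in the last place, 0.5 × 10⁻ᴺ° = 72204.9/2 × 10⁻ᴺ m.
Setting 36102.4 × 10⁻ᴺ ≤ 0.16 gives 10ᴺ ≥ 2.256e+05, i.e. N ≥ 5.35.
So 6 decimal places suffice (0.0361 m); 5 would allow up to 0.361 m.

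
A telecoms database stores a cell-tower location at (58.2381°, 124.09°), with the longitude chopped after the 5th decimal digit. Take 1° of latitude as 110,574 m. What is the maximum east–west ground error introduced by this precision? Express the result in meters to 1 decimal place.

Truncating at 5 decimal places can drop up to a full unit in the last place, so the longitude may be off by as much as 1e-05°.
One degree of longitude at 58.2381° is 110574 × cos 58.2381° ≈ 110574 × 0.5264 = 58205.1 m.
So at most 1e-05° × 58205.1 ≈ 0.582051 m east–west.

0.6 meters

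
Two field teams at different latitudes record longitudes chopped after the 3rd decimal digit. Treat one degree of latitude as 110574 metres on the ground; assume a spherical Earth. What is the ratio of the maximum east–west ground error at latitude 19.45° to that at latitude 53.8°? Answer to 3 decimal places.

1.597

Truncating at 3 decimal places can drop up to a full unit in the last place, so the longitude may be off by as much as 0.001°.
At 19.45°: 0.001° × 110574 × cos 19.45° = 0.001 × 110574 × 0.9429 ≈ 104.26 m.
Error at 53.8° = 0.001° × 110574 × cos 53.8° ≈ 110.57 × 0.5906 = 65.306 m.
The ratio reduces to cos 19.45° / cos 53.8° = 0.9429/0.5906 ≈ 1.5966.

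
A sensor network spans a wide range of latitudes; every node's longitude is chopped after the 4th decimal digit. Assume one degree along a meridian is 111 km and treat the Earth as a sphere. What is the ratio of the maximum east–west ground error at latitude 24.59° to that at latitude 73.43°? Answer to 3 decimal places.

3.188

Truncating at 4 decimal places can drop up to a full unit in the last place, so the longitude may be off by as much as 0.0001°.
At 24.59°: 0.0001° × 111000 × cos 24.59° = 0.0001 × 111000 × 0.9093 ≈ 10.093 m.
At 73.43°: 0.0001° × 111000 × cos 73.43° = 0.0001 × 111000 × 0.2852 ≈ 3.1656 m.
The ratio reduces to cos 24.59° / cos 73.43° = 0.9093/0.2852 ≈ 3.1885.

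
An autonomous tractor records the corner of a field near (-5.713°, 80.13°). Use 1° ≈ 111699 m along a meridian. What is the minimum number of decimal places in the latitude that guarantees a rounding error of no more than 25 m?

One degree of latitude covers 111699 m.
N decimal places → at most half a unit in the last place, 0.5 × 10⁻ᴺ° = 111699/2 × 10⁻ᴺ m.
Setting 55849.5 × 10⁻ᴺ ≤ 25 gives 10ᴺ ≥ 2234, i.e. N ≥ 3.35.
So 4 decimal places suffice (5.58 m); 3 would allow up to 55.8 m.

4 decimal places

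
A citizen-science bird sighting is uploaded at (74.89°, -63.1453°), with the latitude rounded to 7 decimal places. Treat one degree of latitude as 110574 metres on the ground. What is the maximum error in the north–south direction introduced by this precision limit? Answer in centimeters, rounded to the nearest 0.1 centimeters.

0.6 centimeters

Rounding to 7 decimal places leaves the latitude within ±5e-08° of the true value.
So the N–S error is at most 5e-08 × 110574 = 0.0055287 m.
That is 0.0055287 m = 0.55287 cm.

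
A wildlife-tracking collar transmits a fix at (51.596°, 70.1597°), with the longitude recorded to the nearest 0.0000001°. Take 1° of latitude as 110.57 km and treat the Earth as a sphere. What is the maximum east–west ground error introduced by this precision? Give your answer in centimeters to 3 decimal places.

0.343 centimeters

Rounding to 7 decimal places leaves the longitude within ±5e-08° of the true value.
Parallels shrink by cos φ, so at 51.596° a degree of longitude is 110570 × 0.6212 ≈ 68686.4 m.
So at most 5e-08° × 68686.4 ≈ 0.00343432 m east–west.
That is 0.00343432 m = 0.34343 cm.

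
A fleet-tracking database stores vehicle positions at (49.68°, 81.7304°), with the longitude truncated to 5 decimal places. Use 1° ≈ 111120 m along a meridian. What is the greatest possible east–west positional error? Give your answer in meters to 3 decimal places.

Truncating at 5 decimal places can drop up to a full unit in the last place, so the longitude may be off by as much as 1e-05°.
At latitude 49.68° a degree of longitude spans 111120 m × cos 49.68° = 111120 × 0.6471 ≈ 71900.9 m.
East–west error: 1e-05° × 71900.9 m/° ≈ 0.719009 m.

0.719 meters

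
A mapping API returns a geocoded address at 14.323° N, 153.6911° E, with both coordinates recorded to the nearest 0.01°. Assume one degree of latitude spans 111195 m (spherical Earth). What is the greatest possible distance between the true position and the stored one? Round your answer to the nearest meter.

774 meters

Rounding to 2 decimal places leaves each coordinate within ±0.005° of the true value.
N–S: 0.005° × 111195 m/° = 555.975 m.
E–W at 14.323°: 0.005° × 111195 × cos 14.323° = 0.005 × 111195 × 0.9689 ≈ 538.693 m.
The two errors are perpendicular, so the maximum displacement is √(555.975² + 538.693²) ≈ 774.144 m.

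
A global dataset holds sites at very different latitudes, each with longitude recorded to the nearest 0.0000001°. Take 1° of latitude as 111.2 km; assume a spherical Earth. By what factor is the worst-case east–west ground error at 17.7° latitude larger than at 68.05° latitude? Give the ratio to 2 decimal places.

Rounding to 7 decimal places leaves the longitude within ±5e-08° of the true value.
Error at 17.7° = 5e-08° × 111200 × cos 17.7° ≈ 0.00556 × 0.9527 = 0.0052968 m.
At 68.05°: 5e-08° × 111200 × cos 68.05° = 5e-08 × 111200 × 0.3738 ≈ 0.0020783 m.
Ratio: 0.0052968 / 0.0020783 = cos 17.7° / cos 68.05° ≈ 2.5486.

2.55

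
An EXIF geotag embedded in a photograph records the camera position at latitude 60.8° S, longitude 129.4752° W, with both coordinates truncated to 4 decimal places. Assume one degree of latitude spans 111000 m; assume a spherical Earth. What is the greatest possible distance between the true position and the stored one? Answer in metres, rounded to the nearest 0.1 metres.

12.4 metres

Truncating at 4 decimal places can drop up to a full unit in the last place, so each coordinate may be off by as much as 0.0001°.
Latitude error → 0.0001 × 111000 = 11.1 m along the meridian.
East–west component at 60.8°: 0.0001° × 111000 × cos 60.8° ≈ 0.0001 × 54152.4 ≈ 5.41524 m.
Combining orthogonally: (11.1² + 5.41524²)^½ ≈ 12.3505 m.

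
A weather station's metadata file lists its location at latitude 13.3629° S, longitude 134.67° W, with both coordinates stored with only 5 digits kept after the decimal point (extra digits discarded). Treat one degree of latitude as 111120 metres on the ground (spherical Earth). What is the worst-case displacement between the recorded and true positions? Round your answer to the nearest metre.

Truncating at 5 decimal places can drop up to a full unit in the last place, so each coordinate may be off by as much as 1e-05°.
N–S: 1e-05° × 111120 m/° = 1.1112 m.
East–west component at 13.3629°: 1e-05° × 111120 × cos 13.3629° ≈ 1e-05 × 108112 ≈ 1.08112 m.
Worst case both components are at the extreme and orthogonal: √(1.1112² + 1.08112²) ≈ 1.55035 m.

2 metres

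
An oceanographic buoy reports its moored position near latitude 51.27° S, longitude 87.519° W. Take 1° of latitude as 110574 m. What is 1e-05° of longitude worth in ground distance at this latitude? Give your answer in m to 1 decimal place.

One degree of longitude here spans 110574 × cos 51.27° = 110574 × 0.6257 ≈ 69180.8 m; 1e-05° of that is 0.691808 m.

0.7 m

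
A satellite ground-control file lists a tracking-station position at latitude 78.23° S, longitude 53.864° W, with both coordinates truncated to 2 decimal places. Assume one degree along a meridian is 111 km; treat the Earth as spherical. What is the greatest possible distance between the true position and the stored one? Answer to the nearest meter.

Truncating at 2 decimal places can drop up to a full unit in the last place, so each coordinate may be off by as much as 0.01°.
N–S: 0.01° × 111000 m/° = 1110 m.
East–west component at 78.23°: 0.01° × 111000 × cos 78.23° ≈ 0.01 × 22642.2 ≈ 226.422 m.
The two errors are perpendicular, so the maximum displacement is √(1110² + 226.422²) ≈ 1132.86 m.

1133 meters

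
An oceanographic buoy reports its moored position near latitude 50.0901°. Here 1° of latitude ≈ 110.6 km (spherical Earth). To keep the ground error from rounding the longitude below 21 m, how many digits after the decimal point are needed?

At 50.0901° one degree of longitude covers 110600 × cos 50.0901° ≈ 110600 × 0.6416 ≈ 70959 m.
N decimal places → at most half a unit in the last place, 0.5 × 10⁻ᴺ° = 70959/2 × 10⁻ᴺ m.
Setting 35479.5 × 10⁻ᴺ ≤ 21 gives 10ᴺ ≥ 1689, i.e. N ≥ 3.23.
At 3 places the error can reach 35.5 m, but 4 places keeps it to 3.55 m.

4 decimal places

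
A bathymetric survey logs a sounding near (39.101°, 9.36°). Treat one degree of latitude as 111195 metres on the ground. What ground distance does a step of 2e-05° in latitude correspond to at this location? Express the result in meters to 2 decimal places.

2.22 meters

Along a meridian 2e-05° is 2e-05 × 111195 = 2.2239 m.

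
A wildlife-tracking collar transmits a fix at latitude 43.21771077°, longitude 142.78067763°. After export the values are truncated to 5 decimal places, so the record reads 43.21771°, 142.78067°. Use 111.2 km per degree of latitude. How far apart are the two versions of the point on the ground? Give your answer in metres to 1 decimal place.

0.6 metres

The latitude changed by +0.00000077° and the longitude by +0.00000763°.
N–S: 0.00000077° × 111200 m/° = 0.085624 m.
East–west at this latitude: 0.00000763° × 111200 × cos 43.2177° ≈ 0.00000763 × 81037.8 = 0.618318 m.
Combined displacement = (0.085624² + 0.618318²)^½ ≈ 0.624219 m.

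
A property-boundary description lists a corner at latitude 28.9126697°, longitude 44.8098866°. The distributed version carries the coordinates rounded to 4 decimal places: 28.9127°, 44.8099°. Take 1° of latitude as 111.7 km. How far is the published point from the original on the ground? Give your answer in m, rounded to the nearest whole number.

The latitude changed by -0.0000303° and the longitude by -0.0000134°.
North–south shift: -0.0000303 × 111700 = -3.38451 m.
East–west at this latitude: -0.0000134° × 111700 × cos 28.9127° ≈ -0.0000134 × 97777.4 = -1.31022 m.
Combined displacement = (3.38451² + 1.31022²)^½ ≈ 3.62927 m.

4 m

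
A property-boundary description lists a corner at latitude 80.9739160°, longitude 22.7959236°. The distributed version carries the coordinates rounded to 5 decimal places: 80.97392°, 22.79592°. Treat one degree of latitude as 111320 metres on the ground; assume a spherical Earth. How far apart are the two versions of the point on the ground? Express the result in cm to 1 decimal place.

The latitude changed by -0.0000040° and the longitude by +0.0000036°.
North–south shift: -0.0000040 × 111320 = -0.44528 m.
E–W at 80.9739°: 0.0000036° × 111320 × cos 80.9739° = 0.0000036 × 111320 × 0.1569 ≈ 0.0628716 m.
Combined displacement = (0.44528² + 0.0628716²)^½ ≈ 0.449697 m.
That is 0.449697 m = 44.97 cm.

45.0 cm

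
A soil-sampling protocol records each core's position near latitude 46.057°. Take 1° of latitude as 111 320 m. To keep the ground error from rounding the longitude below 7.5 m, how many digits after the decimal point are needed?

4 decimal places

At 46.057° one degree of longitude covers 111320 × cos 46.057° ≈ 111320 × 0.6939 ≈ 77249.7 m.
With N decimal places the half-ulp bound is 0.5·10⁻ᴺ°, or 0.5·10⁻ᴺ × 77249.7 m on the ground.
Setting 38624.8 × 10⁻ᴺ ≤ 7.5 gives 10ᴺ ≥ 5150, i.e. N ≥ 3.71.
At 3 places the error can reach 38.6 m, but 4 places keeps it to 3.86 m.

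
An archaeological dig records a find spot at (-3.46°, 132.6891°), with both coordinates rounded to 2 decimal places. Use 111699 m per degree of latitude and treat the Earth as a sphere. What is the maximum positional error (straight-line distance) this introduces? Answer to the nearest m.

789 m

Rounding to 2 decimal places leaves each coordinate within ±0.005° of the true value.
Latitude error → 0.005 × 111699 = 558.495 m along the meridian.
E–W at 3.46°: 0.005° × 111699 × cos 3.46° = 0.005 × 111699 × 0.9982 ≈ 557.477 m.
Combining orthogonally: (558.495² + 557.477²)^½ ≈ 789.112 m.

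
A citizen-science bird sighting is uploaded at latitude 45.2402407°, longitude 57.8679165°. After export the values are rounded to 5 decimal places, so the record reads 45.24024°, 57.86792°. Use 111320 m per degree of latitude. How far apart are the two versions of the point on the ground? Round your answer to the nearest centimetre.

29 centimetres

The latitude changed by +0.0000007° and the longitude by -0.0000035°.
N–S: 0.0000007° × 111320 m/° = 0.077924 m.
East–west at this latitude: -0.0000035° × 111320 × cos 45.2402° ≈ -0.0000035 × 78384.4 = -0.274345 m.
Combined displacement = (0.077924² + 0.274345²)^½ ≈ 0.285197 m.
That is 0.285197 m = 28.52 cm.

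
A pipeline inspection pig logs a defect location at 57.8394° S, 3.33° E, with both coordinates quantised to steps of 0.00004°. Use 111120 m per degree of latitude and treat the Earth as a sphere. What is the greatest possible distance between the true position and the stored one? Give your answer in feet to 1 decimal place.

With a 0.00004° grid the true value lies within half a step, ±0.00004°/2 = ±2e-05°, of the stored one.
North–south component: 2e-05° × 111120 = 2.2224 m.
E–W at 57.8394°: 2e-05° × 111120 × cos 57.8394° = 2e-05 × 111120 × 0.5323 ≈ 1.18297 m.
Combining orthogonally: (2.2224² + 1.18297²)^½ ≈ 2.51763 m.
Converting: 2.51763 m × 3.2808 ft/m ≈ 8.26 ft.

8.3 feet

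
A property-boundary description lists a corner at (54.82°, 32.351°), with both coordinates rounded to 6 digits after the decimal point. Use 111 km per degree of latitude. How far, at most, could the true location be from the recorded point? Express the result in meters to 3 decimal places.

0.064 meters

Rounding to 6 decimal places leaves each coordinate within ±5e-07° of the true value.
Latitude error → 5e-07 × 111000 = 0.0555 m along the meridian.
E–W at 54.82°: 5e-07° × 111000 × cos 54.82° = 5e-07 × 111000 × 0.5761 ≈ 0.0319762 m.
Combining orthogonally: (0.0555² + 0.0319762²)^½ ≈ 0.0640525 m.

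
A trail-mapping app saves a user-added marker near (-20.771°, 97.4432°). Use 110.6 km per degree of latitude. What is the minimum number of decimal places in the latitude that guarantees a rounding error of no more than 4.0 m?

One degree of latitude covers 110600 m.
Rounding to N decimal places gives at most 0.5 × 10⁻ᴺ degrees of error, i.e. 0.5 × 10⁻ᴺ × 110600 m.
Need 0.5 × 110600 × 10⁻ᴺ ≤ 4.0 → 10⁻ᴺ ≤ 7.233e-05, so N ≥ 4.14.
N = 4 would give 5.53 m (too coarse); N = 5 gives 0.553 m ≤ 4.0 m.

5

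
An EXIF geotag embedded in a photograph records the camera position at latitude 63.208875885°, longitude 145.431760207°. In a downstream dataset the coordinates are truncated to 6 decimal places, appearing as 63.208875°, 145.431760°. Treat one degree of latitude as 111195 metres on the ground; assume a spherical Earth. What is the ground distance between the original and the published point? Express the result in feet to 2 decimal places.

Δlat = 63.208875885 − 63.208875 = +0.000000885°; Δlon = 145.431760207 − 145.431760 = +0.000000207°.
N–S: 0.000000885° × 111195 m/° = 0.0984076 m.
East–west at this latitude: 0.000000207° × 111195 × cos 63.2089° ≈ 0.000000207 × 50120 = 0.0103748 m.
Hypotenuse of the two orthogonal shifts: √(0.0984076² + 0.0103748²) = 0.098953 m.
In feet: 0.098953 m ÷ 0.3048 ≈ 0.32465 ft.

0.32 feet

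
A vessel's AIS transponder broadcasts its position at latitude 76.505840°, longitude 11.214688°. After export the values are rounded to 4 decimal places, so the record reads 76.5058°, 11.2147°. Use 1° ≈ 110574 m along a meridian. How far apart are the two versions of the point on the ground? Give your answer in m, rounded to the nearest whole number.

4 m

The latitude changed by +0.000040° and the longitude by -0.000012°.
N–S: 0.000040° × 110574 m/° = 4.42296 m.
East–west at this latitude: -0.000012° × 110574 × cos 76.5058° ≈ -0.000012 × 25802.1 = -0.309625 m.
Combined displacement = (4.42296² + 0.309625²)^½ ≈ 4.43378 m.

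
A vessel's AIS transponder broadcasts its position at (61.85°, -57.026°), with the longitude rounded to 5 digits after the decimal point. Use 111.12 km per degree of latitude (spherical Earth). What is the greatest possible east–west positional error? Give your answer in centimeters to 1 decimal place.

Rounding to 5 decimal places leaves the longitude within ±5e-06° of the true value.
Parallels shrink by cos φ, so at 61.85° a degree of longitude is 111120 × 0.4718 ≈ 52424.4 m.
So at most 5e-06° × 52424.4 ≈ 0.262122 m east–west.
That is 0.262122 m = 26.212 cm.

26.2 centimeters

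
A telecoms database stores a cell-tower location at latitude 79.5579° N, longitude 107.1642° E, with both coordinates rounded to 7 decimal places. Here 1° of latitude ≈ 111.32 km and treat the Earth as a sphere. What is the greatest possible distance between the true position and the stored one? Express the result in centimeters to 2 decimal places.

Rounding to 7 decimal places leaves each coordinate within ±5e-08° of the true value.
N–S: 5e-08° × 111320 m/° = 0.005566 m.
East–west component at 79.5579°: 5e-08° × 111320 × cos 79.5579° ≈ 5e-08 × 20175.8 ≈ 0.00100879 m.
Combining orthogonally: (0.005566² + 0.00100879²)^½ ≈ 0.00565668 m.
That is 0.00565668 m = 0.56567 cm.

0.57 centimeters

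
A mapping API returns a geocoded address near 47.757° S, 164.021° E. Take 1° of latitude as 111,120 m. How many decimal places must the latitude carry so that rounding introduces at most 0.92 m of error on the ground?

5 decimal places

One degree of latitude covers 111120 m.
N decimal places → at most half a unit in the last place, 0.5 × 10⁻ᴺ° = 111120/2 × 10⁻ᴺ m.
Need 0.5 × 111120 × 10⁻ᴺ ≤ 0.92 → 10⁻ᴺ ≤ 1.656e-05, so N ≥ 4.78.
N = 4 would give 5.56 m (too coarse); N = 5 gives 0.556 m ≤ 0.92 m.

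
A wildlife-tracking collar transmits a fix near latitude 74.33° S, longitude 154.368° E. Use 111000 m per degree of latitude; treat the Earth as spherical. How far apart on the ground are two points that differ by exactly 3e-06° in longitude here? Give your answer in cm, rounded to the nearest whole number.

9 cm

At 74.33° a degree of longitude is 111000 × cos 74.33° ≈ 29980.7 m, so 3e-06° corresponds to 0.0899421 m.
That is 0.0899421 m = 8.9942 cm.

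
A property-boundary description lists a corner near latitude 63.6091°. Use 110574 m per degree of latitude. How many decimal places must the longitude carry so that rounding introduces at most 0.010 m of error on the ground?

At 63.6091° one degree of longitude covers 110574 × cos 63.6091° ≈ 110574 × 0.4445 ≈ 49149.4 m.
Rounding to N decimal places gives at most 0.5 × 10⁻ᴺ degrees of error, i.e. 0.5 × 10⁻ᴺ × 49149.4 m.
Need 0.5 × 49149.4 × 10⁻ᴺ ≤ 0.010 → 10⁻ᴺ ≤ 4.069e-07, so N ≥ 6.39.
N = 6 would give 0.0246 m (too coarse); N = 7 gives 0.00246 m ≤ 0.010 m.

7 decimal places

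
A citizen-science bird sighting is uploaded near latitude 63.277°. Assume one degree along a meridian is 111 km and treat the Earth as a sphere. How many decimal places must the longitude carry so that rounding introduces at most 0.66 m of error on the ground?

At 63.277° one degree of longitude covers 111000 × cos 63.277° ≈ 111000 × 0.4497 ≈ 49914.2 m.
Rounding to N decimal places gives at most 0.5 × 10⁻ᴺ degrees of error, i.e. 0.5 × 10⁻ᴺ × 49914.2 m.
Setting 24957.1 × 10⁻ᴺ ≤ 0.66 gives 10ᴺ ≥ 3.781e+04, i.e. N ≥ 4.58.
So 5 decimal places suffice (0.25 m); 4 would allow up to 2.5 m.

5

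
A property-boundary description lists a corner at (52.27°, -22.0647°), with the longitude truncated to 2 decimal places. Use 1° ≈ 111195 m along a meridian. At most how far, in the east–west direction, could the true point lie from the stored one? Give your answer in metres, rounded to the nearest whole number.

680 metres

Truncating at 2 decimal places can drop up to a full unit in the last place, so the longitude may be off by as much as 0.01°.
Parallels shrink by cos φ, so at 52.27° a degree of longitude is 111195 × 0.6119 ≈ 68044.8 m.
Maximum E–W displacement: 0.01 × 68044.8 = 680.448 m.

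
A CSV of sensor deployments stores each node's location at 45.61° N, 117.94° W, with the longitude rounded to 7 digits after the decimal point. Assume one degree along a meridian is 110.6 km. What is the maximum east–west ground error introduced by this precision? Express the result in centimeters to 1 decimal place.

Rounding to 7 decimal places leaves the longitude within ±5e-08° of the true value.
At latitude 45.61° a degree of longitude spans 110600 m × cos 45.61° = 110600 × 0.6995 ≈ 77369 m.
Maximum E–W displacement: 5e-08 × 77369 = 0.00386845 m.
That is 0.00386845 m = 0.38684 cm.

0.4 centimeters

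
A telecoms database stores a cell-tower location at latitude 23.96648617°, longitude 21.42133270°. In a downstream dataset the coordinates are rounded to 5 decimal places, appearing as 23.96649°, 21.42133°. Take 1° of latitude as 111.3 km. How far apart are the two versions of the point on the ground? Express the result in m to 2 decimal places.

0.51 m

Δlat = 23.96648617 − 23.96649 = -0.00000383°; Δlon = 21.42133270 − 21.42133 = +0.00000270°.
North–south shift: -0.00000383 × 111300 = -0.426279 m.
E–W at 23.9665°: 0.00000270° × 111300 × cos 23.9665° = 0.00000270 × 111300 × 0.9138 ≈ 0.274601 m.
Combined displacement = (0.426279² + 0.274601²)^½ ≈ 0.50707 m.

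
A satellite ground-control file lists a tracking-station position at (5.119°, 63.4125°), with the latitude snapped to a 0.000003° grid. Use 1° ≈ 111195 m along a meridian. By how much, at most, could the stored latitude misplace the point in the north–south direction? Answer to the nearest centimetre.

With a 0.000003° grid the true value lies within half a step, ±0.000003°/2 = ±1.5e-06°, of the stored one.
Along the meridian that is 1.5e-06° × 111195 m/° = 0.166793 m.
That is 0.166793 m = 16.679 cm.

17 centimetres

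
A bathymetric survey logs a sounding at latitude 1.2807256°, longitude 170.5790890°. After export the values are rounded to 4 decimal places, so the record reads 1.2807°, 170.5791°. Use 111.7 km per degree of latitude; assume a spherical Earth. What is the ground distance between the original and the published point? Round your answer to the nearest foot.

The latitude changed by +0.0000256° and the longitude by -0.0000110°.
North–south shift: 0.0000256 × 111700 = 2.85952 m.
East–west at this latitude: -0.0000110° × 111700 × cos 1.2807° ≈ -0.0000110 × 111672 = -1.22839 m.
Distance: √(2.85952² + 1.22839²) ≈ 3.1122 m.
In feet: 3.1122 m ÷ 0.3048 ≈ 10.211 ft.

10 feet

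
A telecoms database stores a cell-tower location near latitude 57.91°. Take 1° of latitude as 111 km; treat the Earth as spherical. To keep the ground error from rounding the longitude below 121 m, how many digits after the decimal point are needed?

3 decimal places

At 57.91° one degree of longitude covers 111000 × cos 57.91° ≈ 111000 × 0.5313 ≈ 58968.8 m.
N decimal places → at most half a unit in the last place, 0.5 × 10⁻ᴺ° = 58968.8/2 × 10⁻ᴺ m.
Need 0.5 × 58968.8 × 10⁻ᴺ ≤ 121 → 10⁻ᴺ ≤ 4.104e-03, so N ≥ 2.39.
At 2 places the error can reach 295 m, but 3 places keeps it to 29.5 m.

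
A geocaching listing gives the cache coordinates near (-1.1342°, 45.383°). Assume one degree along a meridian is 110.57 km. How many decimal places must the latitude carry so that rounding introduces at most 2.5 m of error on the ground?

5

One degree of latitude covers 110570 m.
Rounding to N decimal places gives at most 0.5 × 10⁻ᴺ degrees of error, i.e. 0.5 × 10⁻ᴺ × 110570 m.
Setting 55285 × 10⁻ᴺ ≤ 2.5 gives 10ᴺ ≥ 2.211e+04, i.e. N ≥ 4.34.
At 4 places the error can reach 5.53 m, but 5 places keeps it to 0.553 m.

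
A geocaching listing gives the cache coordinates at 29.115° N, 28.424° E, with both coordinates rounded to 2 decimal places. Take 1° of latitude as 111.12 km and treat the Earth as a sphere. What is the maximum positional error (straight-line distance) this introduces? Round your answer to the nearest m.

Rounding to 2 decimal places leaves each coordinate within ±0.005° of the true value.
N–S: 0.005° × 111120 m/° = 555.6 m.
E–W at 29.115°: 0.005° × 111120 × cos 29.115° = 0.005 × 111120 × 0.8736 ≈ 485.397 m.
The two errors are perpendicular, so the maximum displacement is √(555.6² + 485.397²) ≈ 737.768 m.

738 m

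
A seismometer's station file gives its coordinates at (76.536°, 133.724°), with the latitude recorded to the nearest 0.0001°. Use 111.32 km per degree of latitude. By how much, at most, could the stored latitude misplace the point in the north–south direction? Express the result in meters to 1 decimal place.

Rounding to 4 decimal places leaves the latitude within ±5e-05° of the true value.
So the N–S error is at most 5e-05 × 111320 = 5.566 m.

5.6 meters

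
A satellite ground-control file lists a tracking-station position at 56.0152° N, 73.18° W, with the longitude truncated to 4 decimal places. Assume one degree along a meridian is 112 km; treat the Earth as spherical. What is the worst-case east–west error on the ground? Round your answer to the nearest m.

6 m

Truncating at 4 decimal places can drop up to a full unit in the last place, so the longitude may be off by as much as 0.0001°.
Parallels shrink by cos φ, so at 56.0152° a degree of longitude is 112000 × 0.5590 ≈ 62605 m.
Maximum E–W displacement: 0.0001 × 62605 = 6.2605 m.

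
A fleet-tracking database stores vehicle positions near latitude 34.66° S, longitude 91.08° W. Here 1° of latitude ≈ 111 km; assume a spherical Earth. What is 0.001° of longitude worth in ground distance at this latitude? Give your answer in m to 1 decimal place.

91.3 m

One degree of longitude here spans 111000 × cos 34.66° = 111000 × 0.8225 ≈ 91302.1 m; 0.001° of that is 91.3021 m.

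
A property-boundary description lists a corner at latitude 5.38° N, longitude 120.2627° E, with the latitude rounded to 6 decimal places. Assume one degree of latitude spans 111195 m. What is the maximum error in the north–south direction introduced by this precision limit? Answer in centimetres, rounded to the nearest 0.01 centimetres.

5.56 centimetres

Rounding to 6 decimal places leaves the latitude within ±5e-07° of the true value.
Along the meridian that is 5e-07° × 111195 m/° = 0.0555975 m.
That is 0.0555975 m = 5.5597 cm.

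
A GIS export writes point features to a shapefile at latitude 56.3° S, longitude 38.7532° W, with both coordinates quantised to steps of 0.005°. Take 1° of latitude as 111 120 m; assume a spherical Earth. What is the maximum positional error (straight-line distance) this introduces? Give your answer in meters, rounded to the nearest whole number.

318 meters

With a 0.005° grid the true value lies within half a step, ±0.005°/2 = ±0.0025°, of the stored one.
Latitude error → 0.0025 × 111120 = 277.8 m along the meridian.
E–W at 56.3°: 0.0025° × 111120 × cos 56.3° = 0.0025 × 111120 × 0.5548 ≈ 154.136 m.
The two errors are perpendicular, so the maximum displacement is √(277.8² + 154.136²) ≈ 317.696 m.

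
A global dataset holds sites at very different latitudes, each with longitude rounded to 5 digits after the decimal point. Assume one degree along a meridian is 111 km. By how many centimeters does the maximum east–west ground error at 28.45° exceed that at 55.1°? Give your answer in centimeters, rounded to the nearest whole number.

Rounding to 5 decimal places leaves the longitude within ±5e-06° of the true value.
Error at 28.45° = 5e-06° × 111000 × cos 28.45° ≈ 0.555 × 0.8792 = 0.48797 m.
At 55.1°: 5e-06° × 111000 × cos 55.1° = 5e-06 × 111000 × 0.5721 ≈ 0.31754 m.
Difference: 0.48797 − 0.31754 = 0.17043 m.
That is 0.170433 m = 17.043 cm.

17 centimeters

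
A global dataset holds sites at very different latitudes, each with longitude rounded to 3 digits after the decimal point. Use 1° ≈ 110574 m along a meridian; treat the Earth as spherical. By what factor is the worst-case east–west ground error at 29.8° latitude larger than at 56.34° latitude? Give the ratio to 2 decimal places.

1.57

Rounding to 3 decimal places leaves the longitude within ±0.0005° of the true value.
Error at 29.8° = 0.0005° × 110574 × cos 29.8° ≈ 55.287 × 0.8678 = 47.976 m.
Error at 56.34° = 0.0005° × 110574 × cos 56.34° ≈ 55.287 × 0.5543 = 30.644 m.
Ratio: 47.976 / 30.644 = cos 29.8° / cos 56.34° ≈ 1.5656.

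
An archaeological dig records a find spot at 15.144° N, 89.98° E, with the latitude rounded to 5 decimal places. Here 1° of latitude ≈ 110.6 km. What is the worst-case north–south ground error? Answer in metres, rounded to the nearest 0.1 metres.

0.6 metres

Rounding to 5 decimal places leaves the latitude within ±5e-06° of the true value.
Along the meridian that is 5e-06° × 110600 m/° = 0.553 m.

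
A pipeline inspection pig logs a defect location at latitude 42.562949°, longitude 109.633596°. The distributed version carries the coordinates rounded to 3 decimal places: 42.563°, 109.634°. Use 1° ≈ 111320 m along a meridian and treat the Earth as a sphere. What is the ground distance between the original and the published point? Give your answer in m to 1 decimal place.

33.6 m

The latitude changed by -0.000051° and the longitude by -0.000404°.
N–S: -0.000051° × 111320 m/° = -5.67732 m.
East–west at this latitude: -0.000404° × 111320 × cos 42.563° ≈ -0.000404 × 81991 = -33.1244 m.
Distance: √(5.67732² + 33.1244²) ≈ 33.6074 m.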